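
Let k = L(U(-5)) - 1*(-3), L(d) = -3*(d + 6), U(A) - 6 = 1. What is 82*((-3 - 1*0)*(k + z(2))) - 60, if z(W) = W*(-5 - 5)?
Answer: 13716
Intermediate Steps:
U(A) = 7 (U(A) = 6 + 1 = 7)
L(d) = -18 - 3*d (L(d) = -3*(6 + d) = -18 - 3*d)
z(W) = -10*W (z(W) = W*(-10) = -10*W)
k = -36 (k = (-18 - 3*7) - 1*(-3) = (-18 - 21) + 3 = -39 + 3 = -36)
82*((-3 - 1*0)*(k + z(2))) - 60 = 82*((-3 - 1*0)*(-36 - 10*2)) - 60 = 82*((-3 + 0)*(-36 - 20)) - 60 = 82*(-3*(-56)) - 60 = 82*168 - 60 = 13776 - 60 = 13716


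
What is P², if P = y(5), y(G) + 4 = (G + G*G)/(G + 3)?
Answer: 1/16 ≈ 0.062500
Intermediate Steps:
y(G) = -4 + (G + G²)/(3 + G) (y(G) = -4 + (G + G*G)/(G + 3) = -4 + (G + G²)/(3 + G))
P = -¼ (P = (-12 + 5² - 3*5)/(3 + 5) = (-12 + 25 - 15)/8 = (⅛)*(-2) = -¼ ≈ -0.25000)
P² = (-¼)² = 1/16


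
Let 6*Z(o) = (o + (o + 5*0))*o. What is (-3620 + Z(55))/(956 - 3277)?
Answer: 7835/6963 ≈ 1.1252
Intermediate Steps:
Z(o) = o²/3 (Z(o) = ((o + (o + 5*0))*o)/6 = ((o + (o + 0))*o)/6 = ((o + o)*o)/6 = ((2*o)*o)/6 = (2*o²)/6 = o²/3)
(-3620 + Z(55))/(956 - 3277) = (-3620 + (⅓)*55²)/(956 - 3277) = (-3620 + (⅓)*3025)/(-2321) = (-3620 + 3025/3)*(-1/2321) = -7835/3*(-1/2321) = 7835/6963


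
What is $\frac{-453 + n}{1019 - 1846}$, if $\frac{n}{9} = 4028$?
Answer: $- \frac{35799}{827} \approx -43.288$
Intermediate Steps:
$n = 36252$ ($n = 9 \cdot 4028 = 36252$)
$\frac{-453 + n}{1019 - 1846} = \frac{-453 + 36252}{1019 - 1846} = \frac{35799}{-827} = 35799 \left(- \frac{1}{827}\right) = - \frac{35799}{827}$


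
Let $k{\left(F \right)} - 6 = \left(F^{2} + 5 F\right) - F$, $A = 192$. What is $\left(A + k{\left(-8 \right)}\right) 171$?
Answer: $39330$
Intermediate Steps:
$k{\left(F \right)} = 6 + F^{2} + 4 F$ ($k{\left(F \right)} = 6 - \left(- F^{2} - 4 F\right) = 6 + \left(F^{2} + 4 F\right) = 6 + F^{2} + 4 F$)
$\left(A + k{\left(-8 \right)}\right) 171 = \left(192 + \left(6 + \left(-8\right)^{2} + 4 \left(-8\right)\right)\right) 171 = \left(192 + \left(6 + 64 - 32\right)\right) 171 = \left(192 + 38\right) 171 = 230 \cdot 171 = 39330$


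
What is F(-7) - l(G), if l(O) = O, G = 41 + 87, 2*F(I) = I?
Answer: -263/2 ≈ -131.50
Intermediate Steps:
F(I) = I/2
G = 128
F(-7) - l(G) = (½)*(-7) - 1*128 = -7/2 - 128 = -263/2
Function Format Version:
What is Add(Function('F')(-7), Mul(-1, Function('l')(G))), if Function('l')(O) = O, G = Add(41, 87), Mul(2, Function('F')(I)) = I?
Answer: Rational(-263, 2) ≈ -131.50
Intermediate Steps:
Function('F')(I) = Mul(Rational(1, 2), I)
G = 128
Add(Function('F')(-7), Mul(-1, Function('l')(G))) = Add(Mul(Rational(1, 2), -7), Mul(-1, 128)) = Add(Rational(-7, 2), -128) = Rational(-263, 2)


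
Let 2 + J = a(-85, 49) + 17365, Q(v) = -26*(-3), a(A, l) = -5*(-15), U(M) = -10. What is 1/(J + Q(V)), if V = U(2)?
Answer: 1/17516 ≈ 5.7091e-5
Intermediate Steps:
a(A, l) = 75
V = -10
Q(v) = 78
J = 17438 (J = -2 + (75 + 17365) = -2 + 17440 = 17438)
1/(J + Q(V)) = 1/(17438 + 78) = 1/17516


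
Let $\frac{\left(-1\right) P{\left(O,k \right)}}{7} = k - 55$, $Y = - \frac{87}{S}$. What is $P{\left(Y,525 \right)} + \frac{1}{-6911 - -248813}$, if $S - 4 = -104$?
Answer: $- \frac{795857579}{241902} \approx -3290.0$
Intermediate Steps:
$S = -100$ ($S = 4 - 104 = -100$)
$Y = \frac{87}{100}$ ($Y = - \frac{87}{-100} = \left(-87\right) \left(- \frac{1}{100}\right) = \frac{87}{100} \approx 0.87$)
$P{\left(O,k \right)} = 385 - 7 k$ ($P{\left(O,k \right)} = - 7 \left(k - 55\right) = - 7 \left(-55 + k\right) = 385 - 7 k$)
$P{\left(Y,525 \right)} + \frac{1}{-6911 - -248813} = \left(385 - 3675\right) + \frac{1}{-6911 - -248813} = \left(385 - 3675\right) + \frac{1}{-6911 + 248813} = -3290 + \frac{1}{241902} = - \frac{795857579}{241902}$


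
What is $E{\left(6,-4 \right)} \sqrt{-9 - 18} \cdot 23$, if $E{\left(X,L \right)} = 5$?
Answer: $345 i \sqrt{3} \approx 597.56 i$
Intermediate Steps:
$E{\left(6,-4 \right)} \sqrt{-9 - 18} \cdot 23 = 5 \sqrt{-9 - 18} \cdot 23 = 5 \sqrt{-27} \cdot 23 = 5 \cdot 3 i \sqrt{3} \cdot 23 = 15 i \sqrt{3} \cdot 23 = 345 i \sqrt{3}$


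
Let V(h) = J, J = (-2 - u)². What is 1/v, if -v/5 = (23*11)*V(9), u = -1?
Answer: -1/1265 ≈ -0.00079051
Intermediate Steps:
J = 1 (J = (-2 - 1*(-1))² = (-2 + 1)² = (-1)² = 1)
V(h) = 1
v = -1265 (v = -5*23*11 = -1265 ≈ -1265.0)
1/v = 1/(-1265) = -1/1265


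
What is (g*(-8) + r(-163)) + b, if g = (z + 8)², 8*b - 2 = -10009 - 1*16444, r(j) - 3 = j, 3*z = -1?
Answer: -283435/72 ≈ -3936.6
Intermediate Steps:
z = -⅓ (z = (⅓)*(-1) = -⅓ ≈ -0.33333)
r(j) = 3 + j
b = -26451/8 (b = ¼ + (-10009 - 1*16444)/8 = ¼ + (-10009 - 16444)/8 = ¼ + (⅛)*(-26453) = ¼ - 26453/8 = -26451/8 ≈ -3306.4)
g = 529/9 (g = (-⅓ + 8)² = (23/3)² = 529/9 ≈ 58.778)
(g*(-8) + r(-163)) + b = ((529/9)*(-8) + (3 - 163)) - 26451/8 = (-4232/9 - 160) - 26451/8 = -5672/9 - 26451/8 = -283435/72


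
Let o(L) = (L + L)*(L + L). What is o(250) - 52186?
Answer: 197814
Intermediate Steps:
o(L) = 4*L**2 (o(L) = (2*L)*(2*L) = 4*L**2)
o(250) - 52186 = 4*250**2 - 52186 = 4*62500 - 52186 = 250000 - 52186 = 197814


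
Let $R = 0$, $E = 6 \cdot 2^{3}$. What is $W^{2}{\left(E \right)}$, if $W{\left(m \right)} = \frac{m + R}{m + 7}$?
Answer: $\frac{2304}{3025} \approx 0.76165$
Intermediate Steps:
$E = 48$ ($E = 6 \cdot 8 = 48$)
$W{\left(m \right)} = \frac{m}{7 + m}$ ($W{\left(m \right)} = \frac{m + 0}{m + 7} = \frac{m}{7 + m}$)
$W^{2}{\left(E \right)} = \left(\frac{48}{7 + 48}\right)^{2} = \left(\frac{48}{55}\right)^{2} = \frac{2304}{3025}$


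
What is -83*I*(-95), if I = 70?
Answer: 551950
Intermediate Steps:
-83*I*(-95) = -83*70*(-95) = -5810*(-95) = 551950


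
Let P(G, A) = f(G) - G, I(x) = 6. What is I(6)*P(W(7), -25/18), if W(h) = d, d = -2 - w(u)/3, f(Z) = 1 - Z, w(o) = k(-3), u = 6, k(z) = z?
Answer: 18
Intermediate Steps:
w(o) = -3
d = -1 (d = -2 - (-3)/3 = -2 - 1*(-1) = -2 + 1 = -1)
W(h) = -1
P(G, A) = 1 - 2*G (P(G, A) = (1 - G) - G = 1 - 2*G)
I(6)*P(W(7), -25/18) = 6*(1 - 2*(-1)) = 6*(1 + 2) = 6*3 = 18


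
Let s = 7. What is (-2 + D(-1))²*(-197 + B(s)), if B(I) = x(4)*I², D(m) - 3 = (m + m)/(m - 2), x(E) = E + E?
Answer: 1625/3 ≈ 541.67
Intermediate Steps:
x(E) = 2*E
D(m) = 3 + 2*m/(-2 + m) (D(m) = 3 + (m + m)/(m - 2) = 3 + (2*m)/(-2 + m) = 3 + 2*m/(-2 + m))
B(I) = 8*I² (B(I) = (2*4)*I² = 8*I²)
(-2 + D(-1))²*(-197 + B(s)) = (-2 + (-6 + 5*(-1))/(-2 - 1))²*(-197 + 8*7²) = (-2 + (-6 - 5)/(-3))²*(-197 + 8*49) = (-2 - ⅓*(-11))²*(-197 + 392) = (-2 + 11/3)²*195 = (5/3)²*195 = (25/9)*195 = 1625/3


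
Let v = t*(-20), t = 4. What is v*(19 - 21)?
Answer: 160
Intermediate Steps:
v = -80 (v = 4*(-20) = -80)
v*(19 - 21) = -80*(19 - 21) = -80*(-2) = 160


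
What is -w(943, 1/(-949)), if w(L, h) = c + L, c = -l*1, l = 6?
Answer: -937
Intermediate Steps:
c = -6 (c = -1*6*1 = -6*1 = -6)
w(L, h) = -6 + L
-w(943, 1/(-949)) = -(-6 + 943) = -1*937 = -937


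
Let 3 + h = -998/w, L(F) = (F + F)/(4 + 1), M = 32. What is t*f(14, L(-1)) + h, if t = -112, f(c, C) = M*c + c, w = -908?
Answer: -23492639/454 ≈ -51746.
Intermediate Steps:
L(F) = 2*F/5 (L(F) = (2*F)/5 = (2*F)*(⅕) = 2*F/5)
f(c, C) = 33*c (f(c, C) = 32*c + c = 33*c)
h = -863/454 (h = -3 - 998/(-908) = -3 - 998*(-1/908) = -3 + 499/454 = -863/454 ≈ -1.9009)
t*f(14, L(-1)) + h = -3696*14 - 863/454 = -112*462 - 863/454 = -51744 - 863/454 = -23492639/454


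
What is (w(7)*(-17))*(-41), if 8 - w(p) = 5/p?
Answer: 35547/7 ≈ 5078.1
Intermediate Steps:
w(p) = 8 - 5/p
(w(7)*(-17))*(-41) = ((8 - 5/7)*(-17))*(-41) = ((51/7)*(-17))*(-41) = -867/7*(-41) = 35547/7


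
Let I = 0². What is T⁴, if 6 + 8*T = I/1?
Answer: 81/256 ≈ 0.31641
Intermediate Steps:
I = 0
T = -¾ (T = -¾ + (0/1)/8 = -¾ + (0*1)/8 = -¾ + (⅛)*0 = -¾ + 0 = -¾ ≈ -0.75000)
T⁴ = (-¾)⁴ = 81/256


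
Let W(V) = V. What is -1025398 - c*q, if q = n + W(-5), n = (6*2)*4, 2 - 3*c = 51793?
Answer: -849181/3 ≈ -2.8306e+5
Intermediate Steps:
c = -51791/3 (c = ⅔ - ⅓*51793 = ⅔ - 51793/3 = -51791/3 ≈ -17264.)
n = 48 (n = 12*4 = 48)
q = 43 (q = 48 - 5 = 43)
-1025398 - c*q = -1025398 - (-51791)*43/3 = -1025398 - 1*(-2227013/3) = -1025398 + 2227013/3 = -849181/3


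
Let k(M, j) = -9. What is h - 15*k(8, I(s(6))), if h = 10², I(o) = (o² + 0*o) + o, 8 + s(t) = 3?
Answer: 235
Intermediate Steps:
s(t) = -5 (s(t) = -8 + 3 = -5)
I(o) = o + o² (I(o) = (o² + 0) + o = o² + o = o + o²)
h = 100
h - 15*k(8, I(s(6))) = 100 - 15*(-9) = 100 + 135 = 235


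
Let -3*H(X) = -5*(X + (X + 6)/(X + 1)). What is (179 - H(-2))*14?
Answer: 2646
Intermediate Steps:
H(X) = 5*X/3 + 5*(6 + X)/(3*(1 + X)) (H(X) = -(-5)*(X + (X + 6)/(X + 1))/3 = -(-5)*(X + (6 + X)/(1 + X))/3 = -(-5*X - 5*(6 + X)/(1 + X))/3 = 5*X/3 + 5*(6 + X)/(3*(1 + X)))
(179 - H(-2))*14 = (179 - 5*(6 + (-2)² + 2*(-2))/(3*(1 - 2)))*14 = (179 - 5*(6 + 4 - 4)/(3*(-1)))*14 = (179 - 5*(-1)*6/3)*14 = (179 - 1*(-10))*14 = (179 + 10)*14 = 189*14 = 2646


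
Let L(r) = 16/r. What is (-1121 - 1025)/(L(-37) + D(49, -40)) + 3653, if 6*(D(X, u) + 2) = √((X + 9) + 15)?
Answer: 957407419/191663 + 17627244*√73/191663 ≈ 5781.1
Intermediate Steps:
D(X, u) = -2 + √(24 + X)/6 (D(X, u) = -2 + √((X + 9) + 15)/6 = -2 + √((9 + X) + 15)/6 = -2 + √(24 + X)/6)
(-1121 - 1025)/(L(-37) + D(49, -40)) + 3653 = (-1121 - 1025)/(16/(-37) + (-2 + √(24 + 49)/6)) + 3653 = -2146/(16*(-1/37) + (-2 + √73/6)) + 3653 = -2146/(-16/37 + (-2 + √73/6)) + 3653 = -2146/(-90/37 + √73/6) + 3653 = 3653 - 2146/(-90/37 + √73/6)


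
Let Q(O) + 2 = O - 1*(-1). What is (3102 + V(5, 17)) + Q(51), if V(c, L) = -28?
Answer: 3124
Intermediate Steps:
Q(O) = -1 + O (Q(O) = -2 + (O - 1*(-1)) = -2 + (O + 1) = -2 + (1 + O) = -1 + O)
(3102 + V(5, 17)) + Q(51) = (3102 - 28) + (-1 + 51) = 3074 + 50 = 3124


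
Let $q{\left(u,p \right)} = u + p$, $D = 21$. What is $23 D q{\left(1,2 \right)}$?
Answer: $1449$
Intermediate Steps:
$q{\left(u,p \right)} = p + u$
$23 D q{\left(1,2 \right)} = 23 \cdot 21 \left(2 + 1\right) = 483 \cdot 3 = 1449$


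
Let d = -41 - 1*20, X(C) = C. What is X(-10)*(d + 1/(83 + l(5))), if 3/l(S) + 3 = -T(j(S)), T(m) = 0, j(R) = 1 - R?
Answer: 25005/41 ≈ 609.88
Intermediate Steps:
l(S) = -1 (l(S) = 3/(-3 - 1*0) = 3/(-3 + 0) = 3/(-3) = 3*(-⅓) = -1)
d = -61 (d = -41 - 20 = -61)
X(-10)*(d + 1/(83 + l(5))) = -10*(-61 + 1/(83 - 1)) = -10*(-61 + 1/82) = -10*(-5001/82) = 25005/41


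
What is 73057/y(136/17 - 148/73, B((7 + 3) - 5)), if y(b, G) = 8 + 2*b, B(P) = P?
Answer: 5333161/1456 ≈ 3662.9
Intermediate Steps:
73057/y(136/17 - 148/73, B((7 + 3) - 5)) = 73057/(8 + 2*(136/17 - 148/73)) = 73057/(8 + 2*(136*(1/17) - 148*1/73)) = 73057/(8 + 2*(8 - 148/73)) = 73057/(8 + 2*(436/73)) = 73057/(8 + 872/73) = 73057/(1456/73) = 73057*(73/1456) = 5333161/1456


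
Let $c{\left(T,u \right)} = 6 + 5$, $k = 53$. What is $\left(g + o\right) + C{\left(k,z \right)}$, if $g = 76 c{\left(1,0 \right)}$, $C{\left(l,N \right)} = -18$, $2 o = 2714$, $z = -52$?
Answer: $2175$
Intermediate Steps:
$c{\left(T,u \right)} = 11$
$o = 1357$ ($o = \frac{1}{2} \cdot 2714 = 1357$)
$g = 836$ ($g = 76 \cdot 11 = 836$)
$\left(g + o\right) + C{\left(k,z \right)} = \left(836 + 1357\right) - 18 = 2193 - 18 = 2175$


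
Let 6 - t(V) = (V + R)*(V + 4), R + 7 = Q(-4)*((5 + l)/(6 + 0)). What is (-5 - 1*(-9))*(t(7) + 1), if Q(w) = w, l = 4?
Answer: 292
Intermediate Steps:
R = -13 (R = -7 - 4*(5 + 4)/(6 + 0) = -7 - 36/6 = -7 - 4*3/2 = -7 - 6 = -13)
t(V) = 6 - (-13 + V)*(4 + V) (t(V) = 6 - (V - 13)*(V + 4) = 6 - (-13 + V)*(4 + V))
(-5 - 1*(-9))*(t(7) + 1) = (-5 - 1*(-9))*((58 - 1*7² + 9*7) + 1) = (-5 + 9)*((58 - 1*49 + 63) + 1) = 4*((58 - 49 + 63) + 1) = 4*(72 + 1) = 4*73 = 292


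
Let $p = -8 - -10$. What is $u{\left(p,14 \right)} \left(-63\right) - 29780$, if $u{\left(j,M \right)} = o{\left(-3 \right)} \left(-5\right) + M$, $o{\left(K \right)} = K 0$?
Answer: $-30662$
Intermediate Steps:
$o{\left(K \right)} = 0$
$p = 2$ ($p = -8 + 10 = 2$)
$u{\left(j,M \right)} = M$ ($u{\left(j,M \right)} = 0 \left(-5\right) + M = 0 + M = M$)
$u{\left(p,14 \right)} \left(-63\right) - 29780 = 14 \left(-63\right) - 29780 = -882 - 29780 = -30662$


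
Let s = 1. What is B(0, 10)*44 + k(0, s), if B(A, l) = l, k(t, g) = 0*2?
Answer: 440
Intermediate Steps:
k(t, g) = 0
B(0, 10)*44 + k(0, s) = 10*44 + 0 = 440 + 0 = 440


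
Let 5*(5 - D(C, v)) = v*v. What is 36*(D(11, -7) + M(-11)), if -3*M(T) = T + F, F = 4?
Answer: -444/5 ≈ -88.800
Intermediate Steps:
M(T) = -4/3 - T/3 (M(T) = -(T + 4)/3 = -(4 + T)/3 = -4/3 - T/3)
D(C, v) = 5 - v²/5 (D(C, v) = 5 - v*v/5 = 5 - v²/5)
36*(D(11, -7) + M(-11)) = 36*((5 - ⅕*(-7)²) + (-4/3 - ⅓*(-11))) = 36*((5 - ⅕*49) + (-4/3 + 11/3)) = 36*((5 - 49/5) + 7/3) = 36*(-24/5 + 7/3) = 36*(-37/15) = -444/5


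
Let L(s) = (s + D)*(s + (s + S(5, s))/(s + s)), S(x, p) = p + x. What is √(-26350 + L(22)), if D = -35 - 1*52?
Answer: I*√13480555/22 ≈ 166.89*I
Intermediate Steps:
D = -87 (D = -35 - 52 = -87)
L(s) = (-87 + s)*(s + (5 + 2*s)/(2*s)) (L(s) = (s - 87)*(s + (s + (s + 5))/(s + s)) = (-87 + s)*(s + (s + (5 + s))/((2*s))) = (-87 + s)*(s + (5 + 2*s)*(1/(2*s))) = (-87 + s)*(s + (5 + 2*s)/(2*s)))
√(-26350 + L(22)) = √(-26350 + (-169/2 + 22² - 86*22 - 435/2/22)) = √(-26350 + (-169/2 + 484 - 1892 - 435/2*1/22)) = √(-26350 + (-169/2 + 484 - 1892 - 435/44)) = √(-26350 - 66105/44) = √(-1225505/44) = I*√13480555/22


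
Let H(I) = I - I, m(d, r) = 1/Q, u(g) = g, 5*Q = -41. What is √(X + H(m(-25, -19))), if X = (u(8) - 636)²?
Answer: 628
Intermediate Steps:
Q = -41/5 (Q = (⅕)*(-41) = -41/5 ≈ -8.2000)
m(d, r) = -5/41 (m(d, r) = 1/(-41/5) = -5/41)
H(I) = 0
X = 394384 (X = (8 - 636)² = (-628)² = 394384)
√(X + H(m(-25, -19))) = √(394384 + 0) = √394384 = 628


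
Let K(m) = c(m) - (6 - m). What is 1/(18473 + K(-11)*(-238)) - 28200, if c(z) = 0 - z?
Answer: -561208199/19901 ≈ -28200.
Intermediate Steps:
c(z) = -z
K(m) = -6 (K(m) = -m - (6 - m) = -m + (-6 + m) = -6)
1/(18473 + K(-11)*(-238)) - 28200 = 1/(18473 - 6*(-238)) - 28200 = 1/(18473 + 1428) - 28200 = 1/19901 - 28200 = -561208199/19901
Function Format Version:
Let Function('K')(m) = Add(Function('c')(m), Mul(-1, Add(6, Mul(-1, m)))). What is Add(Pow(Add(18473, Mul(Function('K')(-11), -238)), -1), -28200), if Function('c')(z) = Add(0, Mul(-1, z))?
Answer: Rational(-561208199, 19901) ≈ -28200.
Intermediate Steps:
Function('c')(z) = Mul(-1, z)
Function('K')(m) = -6 (Function('K')(m) = Add(Mul(-1, m), Mul(-1, Add(6, Mul(-1, m)))) = Add(Mul(-1, m), Add(-6, m)) = -6)
Add(Pow(Add(18473, Mul(Function('K')(-11), -238)), -1), -28200) = Add(Pow(Add(18473, Mul(-6, -238)), -1), -28200) = Add(Pow(Add(18473, 1428), -1), -28200) = Add(Pow(19901, -1), -28200) = Add(Rational(1, 19901), -28200) = Rational(-561208199, 19901)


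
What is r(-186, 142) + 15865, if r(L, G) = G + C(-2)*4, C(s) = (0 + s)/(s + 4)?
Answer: 16003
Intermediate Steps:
C(s) = s/(4 + s)
r(L, G) = -4 + G (r(L, G) = G - 2/(4 - 2)*4 = G - 2/2*4 = G - 2*1/2*4 = G - 1*4 = G - 4 = -4 + G)
r(-186, 142) + 15865 = (-4 + 142) + 15865 = 138 + 15865 = 16003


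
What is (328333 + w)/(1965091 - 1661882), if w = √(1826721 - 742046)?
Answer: 328333/303209 + 5*√43387/303209 ≈ 1.0863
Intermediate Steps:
w = 5*√43387 (w = √1084675 = 5*√43387 ≈ 1041.5)
(328333 + w)/(1965091 - 1661882) = (328333 + 5*√43387)/(1965091 - 1661882) = (328333 + 5*√43387)/303209 = (328333 + 5*√43387)*(1/303209) = 328333/303209 + 5*√43387/303209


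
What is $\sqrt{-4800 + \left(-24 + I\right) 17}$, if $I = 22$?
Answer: $i \sqrt{4834} \approx 69.527 i$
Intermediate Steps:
$\sqrt{-4800 + \left(-24 + I\right) 17} = \sqrt{-4800 + \left(-24 + 22\right) 17} = \sqrt{-4800 - 34} = \sqrt{-4834} = i \sqrt{4834}$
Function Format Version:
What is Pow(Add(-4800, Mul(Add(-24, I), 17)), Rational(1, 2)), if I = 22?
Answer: Mul(I, Pow(4834, Rational(1, 2))) ≈ Mul(69.527, I)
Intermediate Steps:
Pow(Add(-4800, Mul(Add(-24, I), 17)), Rational(1, 2)) = Pow(Add(-4800, Mul(Add(-24, 22), 17)), Rational(1, 2)) = Pow(Add(-4800, Mul(-2, 17)), Rational(1, 2)) = Pow(Add(-4800, -34), Rational(1, 2)) = Pow(-4834, Rational(1, 2)) = Mul(I, Pow(4834, Rational(1, 2)))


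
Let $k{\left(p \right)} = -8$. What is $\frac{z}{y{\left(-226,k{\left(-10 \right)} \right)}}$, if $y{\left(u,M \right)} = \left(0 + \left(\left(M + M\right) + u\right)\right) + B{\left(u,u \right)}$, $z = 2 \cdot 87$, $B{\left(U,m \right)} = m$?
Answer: $- \frac{29}{78} \approx -0.37179$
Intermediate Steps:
$z = 174$
$y{\left(u,M \right)} = 2 M + 2 u$ ($y{\left(u,M \right)} = \left(0 + \left(\left(M + M\right) + u\right)\right) + u = \left(0 + \left(2 M + u\right)\right) + u = \left(0 + \left(u + 2 M\right)\right) + u = \left(u + 2 M\right) + u = 2 M + 2 u$)
$\frac{z}{y{\left(-226,k{\left(-10 \right)} \right)}} = \frac{174}{2 \left(-8\right) + 2 \left(-226\right)} = \frac{174}{-16 - 452} = \frac{174}{-468} = 174 \left(- \frac{1}{468}\right) = - \frac{29}{78}$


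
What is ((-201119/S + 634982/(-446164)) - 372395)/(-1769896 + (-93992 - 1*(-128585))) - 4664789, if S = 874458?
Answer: -394776048142524957398999/84628922402261367 ≈ -4.6648e+6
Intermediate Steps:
((-201119/S + 634982/(-446164)) - 372395)/(-1769896 + (-93992 - 1*(-128585))) - 4664789 = ((-201119/874458 + 634982/(-446164)) - 372395)/(-1769896 + (-93992 - 1*(-128585))) - 4664789 = ((-201119*1/874458 + 634982*(-1/446164)) - 372395)/(-1769896 + (-93992 + 128585)) - 4664789 = ((-201119/874458 - 317491/223082) - 372395)/(-1769896 + 34593) - 4664789 = (-80624643409/48768959889 - 372395)/(-1735303) - 4664789 = -18161397442507564/48768959889*(-1/1735303) - 4664789 = 18161397442507564/84628922402261367 - 4664789 = -394776048142524957398999/84628922402261367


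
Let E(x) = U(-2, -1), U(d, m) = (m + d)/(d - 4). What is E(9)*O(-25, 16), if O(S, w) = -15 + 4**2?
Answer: 1/2 ≈ 0.50000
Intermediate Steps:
O(S, w) = 1 (O(S, w) = -15 + 16 = 1)
U(d, m) = (d + m)/(-4 + d)
E(x) = 1/2 (E(x) = (-2 - 1)/(-4 - 2) = -3/(-6) = -1/6*(-3) = 1/2)
E(9)*O(-25, 16) = (1/2)*1 = 1/2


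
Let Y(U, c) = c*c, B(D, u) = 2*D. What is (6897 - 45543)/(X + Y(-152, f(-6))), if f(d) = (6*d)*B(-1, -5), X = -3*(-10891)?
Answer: -12882/12619 ≈ -1.0208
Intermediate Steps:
X = 32673
f(d) = -12*d (f(d) = (6*d)*(2*(-1)) = (6*d)*(-2) = -12*d)
Y(U, c) = c**2
(6897 - 45543)/(X + Y(-152, f(-6))) = (6897 - 45543)/(32673 + (-12*(-6))**2) = -38646/(32673 + 72**2) = -38646/(32673 + 5184) = -38646/37857 = -38646*1/37857 = -12882/12619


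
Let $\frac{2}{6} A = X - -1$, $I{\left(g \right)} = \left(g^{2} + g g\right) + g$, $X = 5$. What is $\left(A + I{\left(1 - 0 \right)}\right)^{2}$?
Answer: $441$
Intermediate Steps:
$I{\left(g \right)} = g + 2 g^{2}$ ($I{\left(g \right)} = \left(g^{2} + g^{2}\right) + g = 2 g^{2} + g = g + 2 g^{2}$)
$A = 18$ ($A = 3 \left(5 - -1\right) = 3 \left(5 + 1\right) = 3 \cdot 6 = 18$)
$\left(A + I{\left(1 - 0 \right)}\right)^{2} = \left(18 + \left(1 - 0\right) \left(1 + 2 \left(1 - 0\right)\right)\right)^{2} = \left(18 + \left(1 + 0\right) \left(1 + 2 \left(1 + 0\right)\right)\right)^{2} = \left(18 + 1 \left(1 + 2 \cdot 1\right)\right)^{2} = \left(18 + 1 \left(1 + 2\right)\right)^{2} = \left(18 + 1 \cdot 3\right)^{2} = \left(18 + 3\right)^{2} = 21^{2} = 441$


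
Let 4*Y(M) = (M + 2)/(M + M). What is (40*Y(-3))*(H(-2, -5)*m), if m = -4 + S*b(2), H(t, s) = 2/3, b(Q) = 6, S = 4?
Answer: 200/9 ≈ 22.222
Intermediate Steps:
Y(M) = (2 + M)/(8*M) (Y(M) = ((M + 2)/(M + M))/4 = ((2 + M)/((2*M)))/4 = ((2 + M)*(1/(2*M)))/4 = ((2 + M)/(2*M))/4 = (2 + M)/(8*M))
H(t, s) = ⅔ (H(t, s) = 2*(⅓) = ⅔)
m = 20 (m = -4 + 4*6 = -4 + 24 = 20)
(40*Y(-3))*(H(-2, -5)*m) = (40*((⅛)*(2 - 3)/(-3)))*((⅔)*20) = (40*((⅛)*(-⅓)*(-1)))*(40/3) = (40*(1/24))*(40/3) = (5/3)*(40/3) = 200/9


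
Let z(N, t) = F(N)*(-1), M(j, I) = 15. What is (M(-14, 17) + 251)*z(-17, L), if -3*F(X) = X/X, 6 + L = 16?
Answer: 266/3 ≈ 88.667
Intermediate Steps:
L = 10 (L = -6 + 16 = 10)
F(X) = -1/3 (F(X) = -X/(3*X) = -1/3*1 = -1/3)
z(N, t) = 1/3 (z(N, t) = -1/3*(-1) = 1/3)
(M(-14, 17) + 251)*z(-17, L) = (15 + 251)*(1/3) = 266*(1/3) = 266/3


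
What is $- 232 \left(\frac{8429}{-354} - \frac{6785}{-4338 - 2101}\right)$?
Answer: $\frac{6017203156}{1139703} \approx 5279.6$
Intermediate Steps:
$- 232 \left(\frac{8429}{-354} - \frac{6785}{-4338 - 2101}\right) = - 232 \left(8429 \left(- \frac{1}{354}\right) - \frac{6785}{-4338 - 2101}\right) = - 232 \left(- \frac{8429}{354} - \frac{6785}{-6439}\right) = - 232 \left(- \frac{8429}{354} - - \frac{6785}{6439}\right) = - 232 \left(- \frac{8429}{354} + \frac{6785}{6439}\right) = \left(-232\right) \left(- \frac{51872441}{2279406}\right) = \frac{6017203156}{1139703}$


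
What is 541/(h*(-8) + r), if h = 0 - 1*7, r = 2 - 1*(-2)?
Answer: 541/60 ≈ 9.0167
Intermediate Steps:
r = 4 (r = 2 + 2 = 4)
h = -7 (h = 0 - 7 = -7)
541/(h*(-8) + r) = 541/(-7*(-8) + 4) = 541/(56 + 4) = 541/60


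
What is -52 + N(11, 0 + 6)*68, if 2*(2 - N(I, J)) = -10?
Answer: 424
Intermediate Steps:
N(I, J) = 7 (N(I, J) = 2 - ½*(-10) = 2 + 5 = 7)
-52 + N(11, 0 + 6)*68 = -52 + 7*68 = -52 + 476 = 424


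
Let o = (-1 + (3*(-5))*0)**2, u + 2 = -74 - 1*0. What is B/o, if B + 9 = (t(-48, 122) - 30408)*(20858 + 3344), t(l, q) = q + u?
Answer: -734821133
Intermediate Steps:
u = -76 (u = -2 + (-74 - 1*0) = -2 + (-74 + 0) = -2 - 74 = -76)
t(l, q) = -76 + q (t(l, q) = q - 76 = -76 + q)
o = 1 (o = (-1 - 15*0)**2 = (-1 + 0)**2 = (-1)**2 = 1)
B = -734821133 (B = -9 + ((-76 + 122) - 30408)*(20858 + 3344) = -9 + (46 - 30408)*24202 = -9 - 30362*24202 = -9 - 734821124 = -734821133)
B/o = -734821133/1 = -734821133*1 = -734821133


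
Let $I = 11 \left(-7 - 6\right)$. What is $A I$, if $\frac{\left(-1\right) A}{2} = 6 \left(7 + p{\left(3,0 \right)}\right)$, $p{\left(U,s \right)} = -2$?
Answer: $8580$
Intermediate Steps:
$A = -60$ ($A = - 2 \cdot 6 \left(7 - 2\right) = - 2 \cdot 6 \cdot 5 = \left(-2\right) 30 = -60$)
$I = -143$ ($I = 11 \left(-13\right) = -143$)
$A I = \left(-60\right) \left(-143\right) = 8580$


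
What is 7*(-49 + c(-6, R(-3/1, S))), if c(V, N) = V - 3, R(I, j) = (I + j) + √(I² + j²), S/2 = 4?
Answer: -406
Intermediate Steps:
S = 8 (S = 2*4 = 8)
R(I, j) = I + j + √(I² + j²)
c(V, N) = -3 + V
7*(-49 + c(-6, R(-3/1, S))) = 7*(-49 + (-3 - 6)) = 7*(-49 - 9) = 7*(-58) = -406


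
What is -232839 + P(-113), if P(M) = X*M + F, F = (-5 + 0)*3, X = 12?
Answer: -234210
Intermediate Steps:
F = -15 (F = -5*3 = -15)
P(M) = -15 + 12*M (P(M) = 12*M - 15 = -15 + 12*M)
-232839 + P(-113) = -232839 + (-15 + 12*(-113)) = -232839 + (-15 - 1356) = -232839 - 1371 = -234210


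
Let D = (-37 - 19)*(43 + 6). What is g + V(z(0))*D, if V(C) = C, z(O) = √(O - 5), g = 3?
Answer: 3 - 2744*I*√5 ≈ 3.0 - 6135.8*I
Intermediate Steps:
z(O) = √(-5 + O)
D = -2744 (D = -56*49 = -2744)
g + V(z(0))*D = 3 + √(-5 + 0)*(-2744) = 3 + √(-5)*(-2744) = 3 + (I*√5)*(-2744) = 3 - 2744*I*√5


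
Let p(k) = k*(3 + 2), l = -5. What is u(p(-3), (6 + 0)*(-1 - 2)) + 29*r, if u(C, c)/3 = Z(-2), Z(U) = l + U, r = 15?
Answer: 414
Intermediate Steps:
Z(U) = -5 + U
p(k) = 5*k (p(k) = k*5 = 5*k)
u(C, c) = -21 (u(C, c) = 3*(-5 - 2) = 3*(-7) = -21)
u(p(-3), (6 + 0)*(-1 - 2)) + 29*r = -21 + 29*15 = -21 + 435 = 414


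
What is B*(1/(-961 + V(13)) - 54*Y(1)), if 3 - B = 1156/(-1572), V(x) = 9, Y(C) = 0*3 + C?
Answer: -18867103/93534 ≈ -201.71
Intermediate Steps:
Y(C) = C (Y(C) = 0 + C = C)
B = 1468/393 (B = 3 - 1156/(-1572) = 3 - 1156*(-1)/1572 = 3 - 1*(-289/393) = 3 + 289/393 = 1468/393 ≈ 3.7354)
B*(1/(-961 + V(13)) - 54*Y(1)) = 1468*(1/(-961 + 9) - 54*1)/393 = 1468*(1/(-952) - 54)/393 = 1468*(-1/952 - 54)/393 = (1468/393)*(-51409/952) = -18867103/93534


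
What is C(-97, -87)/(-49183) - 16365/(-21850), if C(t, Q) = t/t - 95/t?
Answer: 15613828983/20848181870 ≈ 0.74893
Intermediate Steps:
C(t, Q) = 1 - 95/t
C(-97, -87)/(-49183) - 16365/(-21850) = ((-95 - 97)/(-97))/(-49183) - 16365/(-21850) = -1/97*(-192)*(-1/49183) - 16365*(-1/21850) = (192/97)*(-1/49183) + 3273/4370 = -192/4770751 + 3273/4370 = 15613828983/20848181870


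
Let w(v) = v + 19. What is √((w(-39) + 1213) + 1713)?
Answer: √2906 ≈ 53.907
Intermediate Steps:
w(v) = 19 + v
√((w(-39) + 1213) + 1713) = √(((19 - 39) + 1213) + 1713) = √((-20 + 1213) + 1713) = √(1193 + 1713) = √2906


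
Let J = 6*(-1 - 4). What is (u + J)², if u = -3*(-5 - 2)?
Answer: 81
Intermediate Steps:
u = 21 (u = -3*(-7) = 21)
J = -30 (J = 6*(-5) = -30)
(u + J)² = (21 - 30)² = (-9)² = 81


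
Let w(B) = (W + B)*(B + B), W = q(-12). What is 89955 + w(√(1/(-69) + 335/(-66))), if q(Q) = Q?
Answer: 68268118/759 - 4*I*√11729586/253 ≈ 89945.0 - 54.148*I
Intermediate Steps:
W = -12
w(B) = 2*B*(-12 + B) (w(B) = (-12 + B)*(B + B) = (-12 + B)*(2*B) = 2*B*(-12 + B))
89955 + w(√(1/(-69) + 335/(-66))) = 89955 + 2*√(1/(-69) + 335/(-66))*(-12 + √(1/(-69) + 335/(-66))) = 89955 + 2*√(-1/69 + 335*(-1/66))*(-12 + √(-1/69 + 335*(-1/66))) = 89955 + 2*√(-1/69 - 335/66)*(-12 + √(-1/69 - 335/66)) = 89955 + 2*√(-7727/1518)*(-12 + √(-7727/1518)) = 89955 + 2*(I*√11729586/1518)*(-12 + I*√11729586/1518) = 89955 + I*√11729586*(-12 + I*√11729586/1518)/759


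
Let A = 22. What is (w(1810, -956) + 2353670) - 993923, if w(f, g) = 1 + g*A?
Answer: 1338716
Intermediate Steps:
w(f, g) = 1 + 22*g (w(f, g) = 1 + g*22 = 1 + 22*g)
(w(1810, -956) + 2353670) - 993923 = ((1 + 22*(-956)) + 2353670) - 993923 = ((1 - 21032) + 2353670) - 993923 = (-21031 + 2353670) - 993923 = 2332639 - 993923 = 1338716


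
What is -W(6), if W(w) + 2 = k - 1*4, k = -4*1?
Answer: 10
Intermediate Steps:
k = -4
W(w) = -10 (W(w) = -2 + (-4 - 1*4) = -2 + (-4 - 4) = -2 - 8 = -10)
-W(6) = -1*(-10) = 10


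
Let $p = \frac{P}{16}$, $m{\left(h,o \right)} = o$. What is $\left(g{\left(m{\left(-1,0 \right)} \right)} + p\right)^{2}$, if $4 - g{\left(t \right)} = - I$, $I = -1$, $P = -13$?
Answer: $\frac{1225}{256} \approx 4.7852$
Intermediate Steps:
$g{\left(t \right)} = 3$ ($g{\left(t \right)} = 4 - \left(-1\right) \left(-1\right) = 4 - 1 = 3$)
$p = - \frac{13}{16} \approx -0.8125$
$\left(g{\left(m{\left(-1,0 \right)} \right)} + p\right)^{2} = \left(3 - \frac{13}{16}\right)^{2} = \left(\frac{35}{16}\right)^{2} = \frac{1225}{256}$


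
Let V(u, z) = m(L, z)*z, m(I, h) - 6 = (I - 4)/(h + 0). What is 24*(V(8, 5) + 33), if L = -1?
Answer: 1392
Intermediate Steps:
m(I, h) = 6 + (-4 + I)/h (m(I, h) = 6 + (I - 4)/(h + 0) = 6 + (-4 + I)/h)
V(u, z) = -5 + 6*z (V(u, z) = ((-4 - 1 + 6*z)/z)*z = ((-5 + 6*z)/z)*z = -5 + 6*z)
24*(V(8, 5) + 33) = 24*((-5 + 6*5) + 33) = 24*((-5 + 30) + 33) = 24*(25 + 33) = 24*58 = 1392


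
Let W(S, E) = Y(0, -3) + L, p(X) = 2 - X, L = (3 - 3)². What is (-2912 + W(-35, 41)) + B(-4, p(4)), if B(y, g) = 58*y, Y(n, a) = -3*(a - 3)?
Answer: -3126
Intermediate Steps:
L = 0 (L = 0² = 0)
Y(n, a) = 9 - 3*a (Y(n, a) = -3*(-3 + a) = 9 - 3*a)
W(S, E) = 18 (W(S, E) = (9 - 3*(-3)) + 0 = (9 + 9) + 0 = 18 + 0 = 18)
(-2912 + W(-35, 41)) + B(-4, p(4)) = (-2912 + 18) + 58*(-4) = -2894 - 232 = -3126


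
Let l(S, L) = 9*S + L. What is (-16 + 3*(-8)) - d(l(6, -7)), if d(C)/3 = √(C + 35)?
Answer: -40 - 3*√82 ≈ -67.166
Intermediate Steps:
l(S, L) = L + 9*S
d(C) = 3*√(35 + C) (d(C) = 3*√(C + 35) = 3*√(35 + C))
(-16 + 3*(-8)) - d(l(6, -7)) = (-16 + 3*(-8)) - 3*√(35 + (-7 + 9*6)) = (-16 - 24) - 3*√(35 + (-7 + 54)) = -40 - 3*√(35 + 47) = -40 - 3*√82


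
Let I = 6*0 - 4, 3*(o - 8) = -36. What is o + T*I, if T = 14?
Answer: -60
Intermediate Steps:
o = -4 (o = 8 + (1/3)*(-36) = 8 - 12 = -4)
I = -4 (I = 0 - 4 = -4)
o + T*I = -4 + 14*(-4) = -4 - 56 = -60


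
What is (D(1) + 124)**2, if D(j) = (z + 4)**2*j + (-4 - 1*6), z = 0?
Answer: 16900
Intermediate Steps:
D(j) = -10 + 16*j (D(j) = (0 + 4)**2*j + (-4 - 1*6) = 4**2*j + (-4 - 6) = 16*j - 10 = -10 + 16*j)
(D(1) + 124)**2 = ((-10 + 16*1) + 124)**2 = ((-10 + 16) + 124)**2 = (6 + 124)**2 = 130**2 = 16900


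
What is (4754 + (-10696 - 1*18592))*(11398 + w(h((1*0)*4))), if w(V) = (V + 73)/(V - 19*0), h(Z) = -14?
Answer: -1956745971/7 ≈ -2.7954e+8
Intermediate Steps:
w(V) = (73 + V)/V (w(V) = (73 + V)/(V + 0) = (73 + V)/V)
(4754 + (-10696 - 1*18592))*(11398 + w(h((1*0)*4))) = (4754 + (-10696 - 1*18592))*(11398 + (73 - 14)/(-14)) = (4754 + (-10696 - 18592))*(11398 - 1/14*59) = (4754 - 29288)*(11398 - 59/14) = -24534*159513/14 = -1956745971/7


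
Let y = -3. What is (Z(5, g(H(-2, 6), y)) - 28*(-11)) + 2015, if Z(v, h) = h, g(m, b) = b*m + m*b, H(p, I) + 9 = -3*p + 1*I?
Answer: 2305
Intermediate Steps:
H(p, I) = -9 + I - 3*p (H(p, I) = -9 + (-3*p + 1*I) = -9 + (-3*p + I) = -9 + (I - 3*p) = -9 + I - 3*p)
g(m, b) = 2*b*m (g(m, b) = b*m + b*m = 2*b*m)
(Z(5, g(H(-2, 6), y)) - 28*(-11)) + 2015 = (2*(-3)*(-9 + 6 - 3*(-2)) - 28*(-11)) + 2015 = (2*(-3)*(-9 + 6 + 6) + 308) + 2015 = (2*(-3)*3 + 308) + 2015 = (-18 + 308) + 2015 = 290 + 2015 = 2305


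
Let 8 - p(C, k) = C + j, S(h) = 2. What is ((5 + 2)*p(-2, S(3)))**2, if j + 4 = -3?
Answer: 14161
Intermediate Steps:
j = -7 (j = -4 - 3 = -7)
p(C, k) = 15 - C (p(C, k) = 8 - (C - 7) = 8 - (-7 + C) = 8 + (7 - C) = 15 - C)
((5 + 2)*p(-2, S(3)))**2 = ((5 + 2)*(15 - 1*(-2)))**2 = (7*(15 + 2))**2 = (7*17)**2 = 119**2 = 14161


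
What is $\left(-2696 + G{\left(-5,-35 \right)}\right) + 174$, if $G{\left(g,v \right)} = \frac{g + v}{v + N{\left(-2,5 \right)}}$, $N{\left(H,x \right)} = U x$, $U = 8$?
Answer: $-2530$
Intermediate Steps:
$N{\left(H,x \right)} = 8 x$
$G{\left(g,v \right)} = \frac{g + v}{40 + v}$ ($G{\left(g,v \right)} = \frac{g + v}{v + 8 \cdot 5} = \frac{g + v}{v + 40} = \frac{g + v}{40 + v}$)
$\left(-2696 + G{\left(-5,-35 \right)}\right) + 174 = \left(-2696 + \frac{-5 - 35}{40 - 35}\right) + 174 = \left(-2696 + \frac{1}{5} \left(-40\right)\right) + 174 = \left(-2696 - 8\right) + 174 = -2704 + 174 = -2530$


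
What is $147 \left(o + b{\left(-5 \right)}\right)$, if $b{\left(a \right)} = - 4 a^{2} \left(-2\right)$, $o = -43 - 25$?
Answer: $19404$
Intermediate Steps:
$o = -68$ ($o = -43 - 25 = -68$)
$b{\left(a \right)} = 8 a^{2}$
$147 \left(o + b{\left(-5 \right)}\right) = 147 \left(-68 + 8 \left(-5\right)^{2}\right) = 147 \left(-68 + 8 \cdot 25\right) = 147 \left(-68 + 200\right) = 147 \cdot 132 = 19404$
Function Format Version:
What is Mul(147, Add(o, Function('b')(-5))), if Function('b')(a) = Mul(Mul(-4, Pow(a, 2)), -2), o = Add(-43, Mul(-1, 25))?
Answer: 19404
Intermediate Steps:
o = -68 (o = Add(-43, -25) = -68)
Function('b')(a) = Mul(8, Pow(a, 2))
Mul(147, Add(o, Function('b')(-5))) = Mul(147, Add(-68, Mul(8, Pow(-5, 2)))) = Mul(147, Add(-68, Mul(8, 25))) = Mul(147, Add(-68, 200)) = Mul(147, 132) = 19404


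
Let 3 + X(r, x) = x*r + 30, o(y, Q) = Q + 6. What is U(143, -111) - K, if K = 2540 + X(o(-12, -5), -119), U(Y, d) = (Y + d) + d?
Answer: -2527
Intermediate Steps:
o(y, Q) = 6 + Q
X(r, x) = 27 + r*x (X(r, x) = -3 + (x*r + 30) = -3 + (r*x + 30) = -3 + (30 + r*x) = 27 + r*x)
U(Y, d) = Y + 2*d
K = 2448 (K = 2540 + (27 + (6 - 5)*(-119)) = 2540 + (27 + 1*(-119)) = 2540 + (27 - 119) = 2540 - 92 = 2448)
U(143, -111) - K = (143 + 2*(-111)) - 1*2448 = (143 - 222) - 2448 = -79 - 2448 = -2527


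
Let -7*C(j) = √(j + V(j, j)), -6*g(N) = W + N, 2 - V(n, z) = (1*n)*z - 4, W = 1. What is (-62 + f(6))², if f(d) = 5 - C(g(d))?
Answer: 5731361/1764 - 95*√5/7 ≈ 3218.7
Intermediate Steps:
V(n, z) = 6 - n*z (V(n, z) = 2 - ((1*n)*z - 4) = 2 - (n*z - 4) = 2 - (-4 + n*z) = 2 + (4 - n*z) = 6 - n*z)
g(N) = -⅙ - N/6 (g(N) = -(1 + N)/6 = -⅙ - N/6)
C(j) = -√(6 + j - j²)/7 (C(j) = -√(j + (6 - j*j))/7 = -√(j + (6 - j²))/7 = -√(6 + j - j²)/7)
f(d) = 5 + √(35/6 - (-⅙ - d/6)² - d/6)/7 (f(d) = 5 - (-1)*√(6 + (-⅙ - d/6) - (-⅙ - d/6)²)/7 = 5 - (-1)*√(35/6 - (-⅙ - d/6)² - d/6)/7 = 5 + √(35/6 - (-⅙ - d/6)² - d/6)/7)
(-62 + f(6))² = (-62 + (5 + √(209 - 1*6² - 8*6)/42))² = (-62 + (5 + √(209 - 1*36 - 48)/42))² = (-62 + (5 + √(209 - 36 - 48)/42))² = (-62 + (5 + √125/42))² = (-62 + (5 + (5*√5)/42))² = (-62 + (5 + 5*√5/42))² = (-57 + 5*√5/42)²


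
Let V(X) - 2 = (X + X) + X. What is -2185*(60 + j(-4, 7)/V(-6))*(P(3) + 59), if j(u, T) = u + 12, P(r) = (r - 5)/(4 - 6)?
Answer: -7800450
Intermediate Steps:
V(X) = 2 + 3*X (V(X) = 2 + ((X + X) + X) = 2 + (2*X + X) = 2 + 3*X)
P(r) = 5/2 - r/2 (P(r) = (-5 + r)/(-2) = (-5 + r)*(-½) = 5/2 - r/2)
j(u, T) = 12 + u
-2185*(60 + j(-4, 7)/V(-6))*(P(3) + 59) = -2185*(60 + (12 - 4)/(2 + 3*(-6)))*((5/2 - ½*3) + 59) = -2185*(60 + 8/(2 - 18))*((5/2 - 3/2) + 59) = -2185*(60 + 8/(-16))*(1 + 59) = -2185*(60 + 8*(-1/16))*60 = -2185*(60 - ½)*60 = -260015*60/2 = -2185*3570 = -7800450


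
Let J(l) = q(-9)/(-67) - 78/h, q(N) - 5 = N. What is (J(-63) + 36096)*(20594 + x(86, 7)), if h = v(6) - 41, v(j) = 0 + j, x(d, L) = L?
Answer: 249126380298/335 ≈ 7.4366e+8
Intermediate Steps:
q(N) = 5 + N
v(j) = j
h = -35 (h = 6 - 41 = -35)
J(l) = 5366/2345 (J(l) = (5 - 9)/(-67) - 78/(-35) = -4*(-1/67) - 78*(-1/35) = 4/67 + 78/35 = 5366/2345)
(J(-63) + 36096)*(20594 + x(86, 7)) = (5366/2345 + 36096)*(20594 + 7) = (84650486/2345)*20601 = 249126380298/335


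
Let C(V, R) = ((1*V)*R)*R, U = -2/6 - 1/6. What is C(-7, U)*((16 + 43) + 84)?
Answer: -1001/4 ≈ -250.25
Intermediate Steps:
U = -1/2 (U = -2*1/6 - 1*1/6 = -1/3 - 1/6 = -1/2 ≈ -0.50000)
C(V, R) = V*R**2 (C(V, R) = (V*R)*R = (R*V)*R = V*R**2)
C(-7, U)*((16 + 43) + 84) = (-7*(-1/2)**2)*((16 + 43) + 84) = (-7*1/4)*(59 + 84) = -7/4*143 = -1001/4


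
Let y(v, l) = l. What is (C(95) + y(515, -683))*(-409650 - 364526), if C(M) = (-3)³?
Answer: 549664960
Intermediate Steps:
C(M) = -27
(C(95) + y(515, -683))*(-409650 - 364526) = (-27 - 683)*(-409650 - 364526) = -710*(-774176) = 549664960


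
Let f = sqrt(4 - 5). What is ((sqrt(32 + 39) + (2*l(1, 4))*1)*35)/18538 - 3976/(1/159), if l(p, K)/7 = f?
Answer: -632184 + 35*sqrt(71)/18538 + 245*I/9269 ≈ -6.3218e+5 + 0.026432*I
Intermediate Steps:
f = I (f = sqrt(-1) = I ≈ 1.0*I)
l(p, K) = 7*I
((sqrt(32 + 39) + (2*l(1, 4))*1)*35)/18538 - 3976/(1/159) = ((sqrt(32 + 39) + (2*(7*I))*1)*35)/18538 - 3976/(1/159) = ((sqrt(71) + (14*I)*1)*35)*(1/18538) - 3976/1/159 = ((sqrt(71) + 14*I)*35)*(1/18538) - 3976*159 = (35*sqrt(71) + 490*I)*(1/18538) - 632184 = (35*sqrt(71)/18538 + 245*I/9269) - 632184 = -632184 + 35*sqrt(71)/18538 + 245*I/9269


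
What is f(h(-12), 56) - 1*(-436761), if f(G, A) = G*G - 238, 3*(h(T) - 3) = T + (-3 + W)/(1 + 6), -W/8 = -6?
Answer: 21389691/49 ≈ 4.3652e+5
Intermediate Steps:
W = 48 (W = -8*(-6) = 48)
h(T) = 36/7 + T/3 (h(T) = 3 + (T + (-3 + 48)/(1 + 6))/3 = 3 + (T + 45/7)/3 = 3 + (45/7 + T)/3 = 3 + (15/7 + T/3) = 36/7 + T/3)
f(G, A) = -238 + G² (f(G, A) = G² - 238 = -238 + G²)
f(h(-12), 56) - 1*(-436761) = (-238 + (36/7 + (⅓)*(-12))²) - 1*(-436761) = (-238 + (36/7 - 4)²) + 436761 = (-238 + (8/7)²) + 436761 = (-238 + 64/49) + 436761 = -11598/49 + 436761 = 21389691/49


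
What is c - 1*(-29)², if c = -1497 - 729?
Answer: -3067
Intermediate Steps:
c = -2226
c - 1*(-29)² = -2226 - 1*(-29)² = -2226 - 1*841 = -2226 - 841 = -3067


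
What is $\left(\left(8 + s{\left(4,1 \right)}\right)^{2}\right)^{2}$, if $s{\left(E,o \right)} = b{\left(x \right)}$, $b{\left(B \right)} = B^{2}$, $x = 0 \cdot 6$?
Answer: $4096$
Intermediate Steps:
$x = 0$
$s{\left(E,o \right)} = 0$ ($s{\left(E,o \right)} = 0^{2} = 0$)
$\left(\left(8 + s{\left(4,1 \right)}\right)^{2}\right)^{2} = \left(\left(8 + 0\right)^{2}\right)^{2} = \left(8^{2}\right)^{2} = 64^{2} = 4096$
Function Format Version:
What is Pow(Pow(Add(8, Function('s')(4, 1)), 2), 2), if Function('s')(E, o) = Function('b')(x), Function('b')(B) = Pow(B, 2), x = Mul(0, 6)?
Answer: 4096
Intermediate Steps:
x = 0
Function('s')(E, o) = 0 (Function('s')(E, o) = Pow(0, 2) = 0)
Pow(Pow(Add(8, Function('s')(4, 1)), 2), 2) = Pow(Pow(Add(8, 0), 2), 2) = Pow(Pow(8, 2), 2) = Pow(64, 2) = 4096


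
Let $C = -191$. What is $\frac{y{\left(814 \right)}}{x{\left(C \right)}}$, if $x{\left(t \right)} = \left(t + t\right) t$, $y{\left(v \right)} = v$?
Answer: $\frac{407}{36481} \approx 0.011156$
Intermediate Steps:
$x{\left(t \right)} = 2 t^{2}$ ($x{\left(t \right)} = 2 t t = 2 t^{2}$)
$\frac{y{\left(814 \right)}}{x{\left(C \right)}} = \frac{814}{2 \left(-191\right)^{2}} = \frac{814}{2 \cdot 36481} = \frac{814}{72962} = 814 \cdot \frac{1}{72962} = \frac{407}{36481}$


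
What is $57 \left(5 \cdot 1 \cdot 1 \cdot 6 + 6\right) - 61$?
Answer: $1991$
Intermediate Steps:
$57 \left(5 \cdot 1 \cdot 1 \cdot 6 + 6\right) - 61 = 57 \left(5 \cdot 6 + 6\right) - 61 = 57 \left(30 + 6\right) - 61 = 57 \cdot 36 - 61 = 2052 - 61 = 1991$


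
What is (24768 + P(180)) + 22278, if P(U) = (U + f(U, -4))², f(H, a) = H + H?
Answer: 338646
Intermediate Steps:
f(H, a) = 2*H
P(U) = 9*U² (P(U) = (U + 2*U)² = (3*U)² = 9*U²)
(24768 + P(180)) + 22278 = (24768 + 9*180²) + 22278 = (24768 + 9*32400) + 22278 = (24768 + 291600) + 22278 = 316368 + 22278 = 338646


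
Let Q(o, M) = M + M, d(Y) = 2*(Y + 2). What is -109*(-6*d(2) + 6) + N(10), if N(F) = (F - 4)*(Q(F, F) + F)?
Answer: 4758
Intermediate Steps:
d(Y) = 4 + 2*Y (d(Y) = 2*(2 + Y) = 4 + 2*Y)
Q(o, M) = 2*M
N(F) = 3*F*(-4 + F) (N(F) = (F - 4)*(2*F + F) = (-4 + F)*(3*F) = 3*F*(-4 + F))
-109*(-6*d(2) + 6) + N(10) = -109*(-6*(4 + 2*2) + 6) + 3*10*(-4 + 10) = -109*(-6*(4 + 4) + 6) + 3*10*6 = -109*(-6*8 + 6) + 180 = -109*(-48 + 6) + 180 = -109*(-42) + 180 = 4578 + 180 = 4758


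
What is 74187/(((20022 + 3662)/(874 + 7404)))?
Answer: 307059993/11842 ≈ 25930.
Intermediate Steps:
74187/(((20022 + 3662)/(874 + 7404))) = 74187/((23684/8278)) = 74187/((23684*(1/8278))) = 74187/(11842/4139) = 74187*(4139/11842) = 307059993/11842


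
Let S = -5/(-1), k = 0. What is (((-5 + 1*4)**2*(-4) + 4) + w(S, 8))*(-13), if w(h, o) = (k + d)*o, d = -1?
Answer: 104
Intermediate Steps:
S = 5 (S = -5*(-1) = 5)
w(h, o) = -o (w(h, o) = (0 - 1)*o = -o)
(((-5 + 1*4)**2*(-4) + 4) + w(S, 8))*(-13) = (((-5 + 1*4)**2*(-4) + 4) - 1*8)*(-13) = (((-5 + 4)**2*(-4) + 4) - 8)*(-13) = (((-1)**2*(-4) + 4) - 8)*(-13) = ((1*(-4) + 4) - 8)*(-13) = ((-4 + 4) - 8)*(-13) = (0 - 8)*(-13) = -8*(-13) = 104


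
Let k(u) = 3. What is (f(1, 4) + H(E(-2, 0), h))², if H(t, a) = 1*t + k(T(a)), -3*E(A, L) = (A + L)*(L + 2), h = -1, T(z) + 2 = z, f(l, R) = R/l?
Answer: 625/9 ≈ 69.444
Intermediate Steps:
T(z) = -2 + z
E(A, L) = -(2 + L)*(A + L)/3 (E(A, L) = -(A + L)*(L + 2)/3 = -(A + L)*(2 + L)/3 = -(2 + L)*(A + L)/3)
H(t, a) = 3 + t (H(t, a) = 1*t + 3 = t + 3 = 3 + t)
(f(1, 4) + H(E(-2, 0), h))² = (4/1 + (3 + (-⅔*(-2) - ⅔*0 - ⅓*0² - ⅓*(-2)*0)))² = (4*1 + (3 + (4/3 + 0 - ⅓*0 + 0)))² = (4 + (3 + (4/3 + 0 + 0 + 0)))² = (4 + (3 + 4/3))² = (4 + 13/3)² = (25/3)² = 625/9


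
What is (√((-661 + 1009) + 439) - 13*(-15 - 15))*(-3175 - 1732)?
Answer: -1913730 - 4907*√787 ≈ -2.0514e+6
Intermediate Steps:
(√((-661 + 1009) + 439) - 13*(-15 - 15))*(-3175 - 1732) = (√(348 + 439) - 13*(-30))*(-4907) = (√787 + 390)*(-4907) = (390 + √787)*(-4907) = -1913730 - 4907*√787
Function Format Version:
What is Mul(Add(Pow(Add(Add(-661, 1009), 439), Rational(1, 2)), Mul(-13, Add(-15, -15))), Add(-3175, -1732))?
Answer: Add(-1913730, Mul(-4907, Pow(787, Rational(1, 2)))) ≈ -2.0514e+6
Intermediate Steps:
Mul(Add(Pow(Add(Add(-661, 1009), 439), Rational(1, 2)), Mul(-13, Add(-15, -15))), Add(-3175, -1732)) = Mul(Add(Pow(Add(348, 439), Rational(1, 2)), Mul(-13, -30)), -4907) = Mul(Add(Pow(787, Rational(1, 2)), 390), -4907) = Mul(Add(390, Pow(787, Rational(1, 2))), -4907) = Add(-1913730, Mul(-4907, Pow(787, Rational(1, 2))))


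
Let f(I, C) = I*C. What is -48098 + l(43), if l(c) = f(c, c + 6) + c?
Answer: -45948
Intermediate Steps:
f(I, C) = C*I
l(c) = c + c*(6 + c) (l(c) = (c + 6)*c + c = (6 + c)*c + c = c*(6 + c) + c = c + c*(6 + c))
-48098 + l(43) = -48098 + 43*(7 + 43) = -48098 + 43*50 = -48098 + 2150 = -45948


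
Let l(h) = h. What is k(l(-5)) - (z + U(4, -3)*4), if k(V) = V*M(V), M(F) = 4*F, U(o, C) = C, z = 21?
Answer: 91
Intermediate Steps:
k(V) = 4*V² (k(V) = V*(4*V) = 4*V²)
k(l(-5)) - (z + U(4, -3)*4) = 4*(-5)² - (21 - 3*4) = 4*25 - (21 - 12) = 100 - 1*9 = 100 - 9 = 91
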